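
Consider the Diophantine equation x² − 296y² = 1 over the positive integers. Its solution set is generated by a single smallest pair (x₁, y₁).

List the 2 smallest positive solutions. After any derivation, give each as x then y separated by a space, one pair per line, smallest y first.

3699 215
27365201 1590570

√296 → a₀=17, period (4,1,7,1,4,34); ℓ=6 even so k=5
i=0: a=17 ⇒ p=17, q=1
…
i=4: a=1 ⇒ p=757, q=44
i=5: a=4 ⇒ p=3699, q=215
fundamental: x₁=3699, y₁=215  (since 13682601 − 296·46225 = 1)
n=2: (3699,215)∘(3699,215) = (3699·3699+296·215·215, 3699·215+215·3699) = (27365201,1590570)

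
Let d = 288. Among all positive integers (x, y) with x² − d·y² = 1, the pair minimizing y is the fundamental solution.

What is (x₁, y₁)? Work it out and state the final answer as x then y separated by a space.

√288 = [16; 1,32, …], period ℓ=2 (even) → k=1
k=0  a_k=16  p_k/q_k = 16/1
k=1  a_k=1  p_k/q_k = 17/1
fundamental: x₁=17, y₁=1  (since 289 − 288·1 = 1)

17 1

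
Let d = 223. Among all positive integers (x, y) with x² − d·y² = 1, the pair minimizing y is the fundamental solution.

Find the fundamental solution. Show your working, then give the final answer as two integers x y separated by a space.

√223 → a₀=14, period (1,13,1,28); ℓ=4 even so k=3
k=0  a_k=14  p_k/q_k = 14/1
k=1  a_k=1  p_k/q_k = 15/1
k=2  a_k=13  p_k/q_k = 209/14
k=3  a_k=1  p_k/q_k = 224/15
→ (224, 15).  Check: 224²=50176, 223·15²=50175, difference 1.

224 15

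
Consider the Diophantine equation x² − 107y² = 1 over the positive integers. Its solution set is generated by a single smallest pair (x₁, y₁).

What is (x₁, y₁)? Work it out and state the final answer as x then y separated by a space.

[10; 2,1,9,1,2,20] for √107; ℓ=6 ⇒ convergent index 5
a_0=10:  p_0=10·1+0=10,  q_0=10·0+1=1
…
a_3=9:  p_3=9·31+21=300,  q_3=9·3+2=29
a_4=1:  p_4=1·300+31=331,  q_4=1·29+3=32
a_5=2:  p_5=2·331+300=962,  q_5=2·32+29=93
(x₁, y₁) = (962, 93);  962² − 107·93² = 1 ✓

962 93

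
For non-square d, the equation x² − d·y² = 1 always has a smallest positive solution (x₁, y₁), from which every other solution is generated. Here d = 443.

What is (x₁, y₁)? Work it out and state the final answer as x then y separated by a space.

d=443: √d = [21; 21,42] (ℓ=2, even), read p_1/q_1
k=0  a_k=21  p_k/q_k = 21/1
k=1  a_k=21  p_k/q_k = 442/21
(x₁, y₁) = (442, 21);  442² − 443·21² = 1 ✓

442 21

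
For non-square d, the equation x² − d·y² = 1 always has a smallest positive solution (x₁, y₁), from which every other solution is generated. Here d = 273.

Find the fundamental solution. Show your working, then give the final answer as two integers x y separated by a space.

√273 = [16; 1,1,10,1,1,32, …], period ℓ=6 (even) → k=5
i=0: a=16 ⇒ p=16, q=1
…
i=2: a=1 ⇒ p=33, q=2
i=3: a=10 ⇒ p=347, q=21
i=4: a=1 ⇒ p=380, q=23
i=5: a=1 ⇒ p=727, q=44
→ (727, 44).  Check: 727²=528529, 273·44²=528528, difference 1.

727 44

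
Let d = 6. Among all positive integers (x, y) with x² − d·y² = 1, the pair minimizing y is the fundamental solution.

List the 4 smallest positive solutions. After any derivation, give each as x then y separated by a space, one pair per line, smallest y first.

5 2
49 20
485 198
4801 1960

[2; 2,4] for √6; ℓ=2 ⇒ convergent index 1
i=0: a=2 ⇒ p=2, q=1
i=1: a=2 ⇒ p=5, q=2
fundamental: x₁=5, y₁=2  (since 25 − 6·4 = 1)
k=2:  x_2 = 5·5+6·2·2 = 49,  y_2 = 5·2+2·5 = 20
k=3:  x_3 = 5·49+6·2·20 = 485,  y_3 = 5·20+2·49 = 198
k=4:  x_4 = 5·485+6·2·198 = 4801,  y_4 = 5·198+2·485 = 1960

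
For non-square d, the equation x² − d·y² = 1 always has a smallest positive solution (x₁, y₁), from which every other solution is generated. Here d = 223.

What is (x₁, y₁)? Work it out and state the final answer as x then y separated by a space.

√223 → a₀=14, period (1,13,1,28); ℓ=4 even so k=3
step 0: (14, 1)  from 14·(1,0) + (0,1)
step 1: (15, 1)  from 1·(14,1) + (1,0)
step 2: (209, 14)  from 13·(15,1) + (14,1)
step 3: (224, 15)  from 1·(209,14) + (15,1)
→ (224, 15).  Check: 224²=50176, 223·15²=50175, difference 1.

224 15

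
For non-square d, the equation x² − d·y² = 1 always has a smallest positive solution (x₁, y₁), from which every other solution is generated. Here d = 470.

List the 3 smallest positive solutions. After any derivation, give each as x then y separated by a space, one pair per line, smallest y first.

1691 78
5718961 263796
19341524411 892157994

[21; 1,2,8,2,1,42] for √470; ℓ=6 ⇒ convergent index 5
a_0=21:  p_0=21·1+0=21,  q_0=21·0+1=1
…
a_2=2:  p_2=2·22+21=65,  q_2=2·1+1=3
…
a_4=2:  p_4=2·542+65=1149,  q_4=2·25+3=53
a_5=1:  p_5=1·1149+542=1691,  q_5=1·53+25=78
→ (1691, 78).  Check: 1691²=2859481, 470·78²=2859480, difference 1.
(1691+78√470)^2 = 5718961 + 263796√470
(1691+78√470)^3 = 19341524411 + 892157994√470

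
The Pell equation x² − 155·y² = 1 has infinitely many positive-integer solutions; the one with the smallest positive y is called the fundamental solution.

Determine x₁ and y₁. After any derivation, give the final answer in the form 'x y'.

√155 = [12; 2,4,2,24, …], period ℓ=4 (even) → k=3
k=0  a_k=12  p_k/q_k = 12/1
k=1  a_k=2  p_k/q_k = 25/2
k=2  a_k=4  p_k/q_k = 112/9
k=3  a_k=2  p_k/q_k = 249/20
→ (249, 20).  Check: 249²=62001, 155·20²=62000, difference 1.

249 20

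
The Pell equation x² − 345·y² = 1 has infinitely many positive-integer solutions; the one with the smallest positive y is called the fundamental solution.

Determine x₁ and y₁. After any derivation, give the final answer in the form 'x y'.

6761 364

d=345: √d = [18; 1,1,2,1,6,1,2,1,1,36] (ℓ=10, even), read p_9/q_9
i=0: a=18 ⇒ p=18, q=1
…
i=6: a=1 ⇒ p=1003, q=54
…
i=8: a=1 ⇒ p=3882, q=209
i=9: a=1 ⇒ p=6761, q=364
(x₁, y₁) = (6761, 364);  6761² − 345·364² = 1 ✓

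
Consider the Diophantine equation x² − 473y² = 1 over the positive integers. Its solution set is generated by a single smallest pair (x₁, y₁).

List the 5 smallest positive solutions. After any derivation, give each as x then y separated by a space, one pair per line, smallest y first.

87 4
15137 696
2633751 121100
458257537 21070704
79734177687 3666181396

√473 = [21; 1,2,1,42, …], period ℓ=4 (even) → k=3
k=0  a_k=21  p_k/q_k = 21/1
…
k=2  a_k=2  p_k/q_k = 65/3
k=3  a_k=1  p_k/q_k = 87/4
fundamental: x₁=87, y₁=4  (since 7569 − 473·16 = 1)
(x_2, y_2) = (87·87 + 473·4·4, 87·4 + 4·87) = (15137, 696)
(x_3, y_3) = (87·15137 + 473·4·696, 87·696 + 4·15137) = (2633751, 121100)
(x_4, y_4) = (87·2633751 + 473·4·121100, 87·121100 + 4·2633751) = (458257537, 21070704)
(x_5, y_5) = (87·458257537 + 473·4·21070704, 87·21070704 + 4·458257537) = (79734177687, 3666181396)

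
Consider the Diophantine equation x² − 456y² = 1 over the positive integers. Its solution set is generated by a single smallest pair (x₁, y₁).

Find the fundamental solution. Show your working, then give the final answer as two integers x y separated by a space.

[21; 2,1,4,1,2,42] for √456; ℓ=6 ⇒ convergent index 5
k=0  a_k=21  p_k/q_k = 21/1
k=1  a_k=2  p_k/q_k = 43/2
…
k=4  a_k=1  p_k/q_k = 363/17
k=5  a_k=2  p_k/q_k = 1025/48
(x₁, y₁) = (1025, 48);  1025² − 456·48² = 1 ✓

1025 48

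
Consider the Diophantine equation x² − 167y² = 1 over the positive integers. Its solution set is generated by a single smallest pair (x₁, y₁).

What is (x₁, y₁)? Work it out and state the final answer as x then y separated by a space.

168 13

[12; 1,11,1,24] for √167; ℓ=4 ⇒ convergent index 3
a_0=12:  p_0=12·1+0=12,  q_0=12·0+1=1
…
a_2=11:  p_2=11·13+12=155,  q_2=11·1+1=12
a_3=1:  p_3=1·155+13=168,  q_3=1·12+1=13
fundamental: x₁=168, y₁=13  (since 28224 − 167·169 = 1)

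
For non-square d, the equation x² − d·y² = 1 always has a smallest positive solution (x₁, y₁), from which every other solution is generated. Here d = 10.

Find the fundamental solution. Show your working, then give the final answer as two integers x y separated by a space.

[3; 6] for √10; ℓ=1 ⇒ convergent index 1
k=0  a_k=3  p_k/q_k = 3/1
k=1  a_k=6  p_k/q_k = 19/6
(x₁, y₁) = (19, 6);  19² − 10·6² = 1 ✓

19 6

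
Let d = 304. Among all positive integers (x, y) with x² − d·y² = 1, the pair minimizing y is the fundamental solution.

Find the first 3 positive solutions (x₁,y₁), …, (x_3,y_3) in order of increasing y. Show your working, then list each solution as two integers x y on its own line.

d=304: √d = [17; 2,3,2,1,1,1,1,1,2,3,2,34] (ℓ=12, even), read p_11/q_11
i=0: a=17 ⇒ p=17, q=1
i=1: a=2 ⇒ p=35, q=2
…
i=6: a=1 ⇒ p=1081, q=62
i=7: a=1 ⇒ p=1761, q=101
i=8: a=1 ⇒ p=2842, q=163
i=9: a=2 ⇒ p=7445, q=427
i=10: a=3 ⇒ p=25177, q=1444
i=11: a=2 ⇒ p=57799, q=3315
→ (57799, 3315).  Check: 57799²=3340724401, 304·3315²=3340724400, difference 1.
n=2: (57799,3315)∘(57799,3315) = (57799·57799+304·3315·3315, 57799·3315+3315·57799) = (6681448801,383207370)
n=3: (6681448801,383207370)∘(57799,3315) = (57799·6681448801+304·3315·383207370, 57799·383207370+3315·6681448801) = (772362118440199,44298005553945)

57799 3315
6681448801 383207370
772362118440199 44298005553945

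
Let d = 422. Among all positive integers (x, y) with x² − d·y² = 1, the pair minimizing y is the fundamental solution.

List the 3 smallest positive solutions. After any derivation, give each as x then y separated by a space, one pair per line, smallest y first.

7022501 341850
98631040590001 4801283933700
1385273162348638202501 67434042451384025550

√422 = [20; 1,1,5,2,1,…,1,1,40, …], period ℓ=14 (even) → k=13
a_0=20:  p_0=20·1+0=20,  q_0=20·0+1=1
a_1=1:  p_1=1·20+1=21,  q_1=1·1+0=1
a_2=1:  p_2=1·21+20=41,  q_2=1·1+1=2
…
a_4=2:  p_4=2·226+41=493,  q_4=2·11+2=24
a_5=1:  p_5=1·493+226=719,  q_5=1·24+11=35
a_6=3:  p_6=3·719+493=2650,  q_6=3·35+24=129
a_7=20:  p_7=20·2650+719=53719,  q_7=20·129+35=2615
a_8=3:  p_8=3·53719+2650=163807,  q_8=3·2615+129=7974
a_9=1:  p_9=1·163807+53719=217526,  q_9=1·7974+2615=10589
a_10=2:  p_10=2·217526+163807=598859,  q_10=2·10589+7974=29152
a_11=5:  p_11=5·598859+217526=3211821,  q_11=5·29152+10589=156349
a_12=1:  p_12=1·3211821+598859=3810680,  q_12=1·156349+29152=185501
a_13=1:  p_13=1·3810680+3211821=7022501,  q_13=1·185501+156349=341850
fundamental: x₁=7022501, y₁=341850  (since 49315520295001 − 422·116861422500 = 1)
(7022501+341850√422)^2 = 98631040590001 + 4801283933700√422
(7022501+341850√422)^3 = 1385273162348638202501 + 67434042451384025550√422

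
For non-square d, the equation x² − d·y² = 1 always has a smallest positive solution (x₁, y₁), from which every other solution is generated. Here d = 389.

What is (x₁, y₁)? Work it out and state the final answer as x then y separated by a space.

3287049 166660

[19; 1,2,1,1,1,1,2,1,38] for √389; ℓ=9 ⇒ convergent index 17
k=0  a_k=19  p_k/q_k = 19/1
k=1  a_k=1  p_k/q_k = 20/1
k=2  a_k=2  p_k/q_k = 59/3
…
k=15  a_k=1  p_k/q_k = 910240/46151
k=16  a_k=2  p_k/q_k = 2376809/120509
k=17  a_k=1  p_k/q_k = 3287049/166660
→ (3287049, 166660).  Check: 3287049²=10804691128401, 389·166660²=10804691128400, difference 1.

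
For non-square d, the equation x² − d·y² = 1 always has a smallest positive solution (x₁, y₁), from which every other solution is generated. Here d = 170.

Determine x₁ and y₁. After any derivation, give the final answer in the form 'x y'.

d=170: √d = [13; 26] (ℓ=1, odd), read p_1/q_1
k=0  a_k=13  p_k/q_k = 13/1
k=1  a_k=26  p_k/q_k = 339/26
→ (339, 26).  Check: 339²=114921, 170·26²=114920, difference 1.

339 26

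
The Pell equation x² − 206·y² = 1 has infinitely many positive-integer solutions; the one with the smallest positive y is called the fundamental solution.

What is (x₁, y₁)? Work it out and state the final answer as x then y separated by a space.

59535 4148

[14; 2,1,5,14,5,1,2,28] for √206; ℓ=8 ⇒ convergent index 7
k=0  a_k=14  p_k/q_k = 14/1
…
k=5  a_k=5  p_k/q_k = 17539/1222
k=6  a_k=1  p_k/q_k = 20998/1463
k=7  a_k=2  p_k/q_k = 59535/4148
(x₁, y₁) = (59535, 4148);  59535² − 206·4148² = 1 ✓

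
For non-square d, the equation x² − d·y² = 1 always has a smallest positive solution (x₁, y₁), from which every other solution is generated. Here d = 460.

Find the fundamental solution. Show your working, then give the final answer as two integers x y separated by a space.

2535751 118230

[21; 2,4,3,1,2,10,2,1,3,4,2,42] for √460; ℓ=12 ⇒ convergent index 11
i=0: a=21 ⇒ p=21, q=1
…
i=3: a=3 ⇒ p=622, q=29
…
i=5: a=2 ⇒ p=2252, q=105
…
i=7: a=2 ⇒ p=48922, q=2281
i=8: a=1 ⇒ p=72257, q=3369
…
i=10: a=4 ⇒ p=1135029, q=52921
i=11: a=2 ⇒ p=2535751, q=118230
(x₁, y₁) = (2535751, 118230);  2535751² − 460·118230² = 1 ✓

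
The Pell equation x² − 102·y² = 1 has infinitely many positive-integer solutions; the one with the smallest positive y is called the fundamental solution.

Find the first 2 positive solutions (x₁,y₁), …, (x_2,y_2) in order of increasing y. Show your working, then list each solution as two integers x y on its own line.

d=102: √d = [10; 10,20] (ℓ=2, even), read p_1/q_1
i=0: a=10 ⇒ p=10, q=1
i=1: a=10 ⇒ p=101, q=10
fundamental: x₁=101, y₁=10  (since 10201 − 102·100 = 1)
(x_2, y_2) = (101·101 + 102·10·10, 101·10 + 10·101) = (20401, 2020)

101 10
20401 2020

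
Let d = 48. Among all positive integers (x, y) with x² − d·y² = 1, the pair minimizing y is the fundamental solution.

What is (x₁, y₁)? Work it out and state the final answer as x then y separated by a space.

7 1

d=48: √d = [6; 1,12] (ℓ=2, even), read p_1/q_1
k=0  a_k=6  p_k/q_k = 6/1
k=1  a_k=1  p_k/q_k = 7/1
fundamental: x₁=7, y₁=1  (since 49 − 48·1 = 1)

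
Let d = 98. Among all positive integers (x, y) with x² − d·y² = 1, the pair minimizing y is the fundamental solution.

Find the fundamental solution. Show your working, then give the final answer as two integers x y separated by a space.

d=98: √d = [9; 1,8,1,18] (ℓ=4, even), read p_3/q_3
a_0=9:  p_0=9·1+0=9,  q_0=9·0+1=1
…
a_2=8:  p_2=8·10+9=89,  q_2=8·1+1=9
a_3=1:  p_3=1·89+10=99,  q_3=1·9+1=10
→ (99, 10).  Check: 99²=9801, 98·10²=9800, difference 1.

99 10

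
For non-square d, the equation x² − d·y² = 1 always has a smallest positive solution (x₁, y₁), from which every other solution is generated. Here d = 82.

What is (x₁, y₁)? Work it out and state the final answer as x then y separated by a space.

163 18

d=82: √d = [9; 18] (ℓ=1, odd), read p_1/q_1
step 0: (9, 1)  from 9·(1,0) + (0,1)
step 1: (163, 18)  from 18·(9,1) + (1,0)
(x₁, y₁) = (163, 18);  163² − 82·18² = 1 ✓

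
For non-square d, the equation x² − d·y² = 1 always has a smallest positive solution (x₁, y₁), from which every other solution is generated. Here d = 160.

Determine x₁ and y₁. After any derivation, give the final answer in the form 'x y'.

721 57

√160 = [12; 1,1,1,5,1,1,1,24, …], period ℓ=8 (even) → k=7
i=0: a=12 ⇒ p=12, q=1
i=1: a=1 ⇒ p=13, q=1
…
i=3: a=1 ⇒ p=38, q=3
i=4: a=5 ⇒ p=215, q=17
…
i=6: a=1 ⇒ p=468, q=37
i=7: a=1 ⇒ p=721, q=57
→ (721, 57).  Check: 721²=519841, 160·57²=519840, difference 1.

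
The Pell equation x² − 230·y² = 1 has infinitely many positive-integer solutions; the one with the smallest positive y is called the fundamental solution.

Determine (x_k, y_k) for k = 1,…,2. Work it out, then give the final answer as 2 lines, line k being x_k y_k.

d=230: √d = [15; 6,30] (ℓ=2, even), read p_1/q_1
a_0=15:  p_0=15·1+0=15,  q_0=15·0+1=1
a_1=6:  p_1=6·15+1=91,  q_1=6·1+0=6
→ (91, 6).  Check: 91²=8281, 230·6²=8280, difference 1.
n=2: (91,6)∘(91,6) = (91·91+230·6·6, 91·6+6·91) = (16561,1092)

91 6
16561 1092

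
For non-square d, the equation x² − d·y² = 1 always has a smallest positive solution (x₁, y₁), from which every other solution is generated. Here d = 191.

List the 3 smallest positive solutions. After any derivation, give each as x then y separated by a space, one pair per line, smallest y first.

8994000 650783
161784071999999 11706284604000
2910171887135973018000 210572647456751349217

√191 → a₀=13, period (1,4,1,1,3,…,4,1,26); ℓ=16 even so k=15
a_0=13:  p_0=13·1+0=13,  q_0=13·0+1=1
a_1=1:  p_1=1·13+1=14,  q_1=1·1+0=1
…
a_3=1:  p_3=1·69+14=83,  q_3=1·5+1=6
a_4=1:  p_4=1·83+69=152,  q_4=1·6+5=11
…
a_6=2:  p_6=2·539+152=1230,  q_6=2·39+11=89
a_7=2:  p_7=2·1230+539=2999,  q_7=2·89+39=217
…
a_9=2:  p_9=2·40217+2999=83433,  q_9=2·2910+217=6037
…
a_11=3:  p_11=3·207083+83433=704682,  q_11=3·14984+6037=50989
a_12=1:  p_12=1·704682+207083=911765,  q_12=1·50989+14984=65973
a_13=1:  p_13=1·911765+704682=1616447,  q_13=1·65973+50989=116962
a_14=4:  p_14=4·1616447+911765=7377553,  q_14=4·116962+65973=533821
a_15=1:  p_15=1·7377553+1616447=8994000,  q_15=1·533821+116962=650783
fundamental: x₁=8994000, y₁=650783  (since 80892036000000 − 191·423518513089 = 1)
k=2:  x_2 = 8994000·8994000+191·650783·650783 = 161784071999999,  y_2 = 8994000·650783+650783·8994000 = 11706284604000
k=3:  x_3 = 8994000·161784071999999+191·650783·11706284604000 = 2910171887135973018000,  y_3 = 8994000·11706284604000+650783·161784071999999 = 210572647456751349217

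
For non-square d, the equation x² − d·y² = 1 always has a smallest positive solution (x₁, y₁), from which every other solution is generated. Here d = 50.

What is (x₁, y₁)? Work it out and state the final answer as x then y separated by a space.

99 14

[7; 14] for √50; ℓ=1 ⇒ convergent index 1
a_0=7:  p_0=7·1+0=7,  q_0=7·0+1=1
a_1=14:  p_1=14·7+1=99,  q_1=14·1+0=14
→ (99, 14).  Check: 99²=9801, 50·14²=9800, difference 1.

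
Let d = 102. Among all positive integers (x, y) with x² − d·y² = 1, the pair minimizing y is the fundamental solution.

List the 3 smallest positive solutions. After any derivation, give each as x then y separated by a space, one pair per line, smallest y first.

√102 = [10; 10,20, …], period ℓ=2 (even) → k=1
i=0: a=10 ⇒ p=10, q=1
i=1: a=10 ⇒ p=101, q=10
(x₁, y₁) = (101, 10);  101² − 102·10² = 1 ✓
(101+10√102)^2 = 20401 + 2020√102
(101+10√102)^3 = 4120901 + 408030√102

101 10
20401 2020
4120901 408030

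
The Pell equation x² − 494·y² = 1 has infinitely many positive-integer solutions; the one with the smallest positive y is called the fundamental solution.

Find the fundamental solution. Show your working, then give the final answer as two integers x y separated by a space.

73035 3286

√494 = [22; 4,2,2,1,2,1,2,2,4,44, …], period ℓ=10 (even) → k=9
k=0  a_k=22  p_k/q_k = 22/1
k=1  a_k=4  p_k/q_k = 89/4
…
k=3  a_k=2  p_k/q_k = 489/22
k=4  a_k=1  p_k/q_k = 689/31
…
k=7  a_k=2  p_k/q_k = 6979/314
k=8  a_k=2  p_k/q_k = 16514/743
k=9  a_k=4  p_k/q_k = 73035/3286
→ (73035, 3286).  Check: 73035²=5334111225, 494·3286²=5334111224, difference 1.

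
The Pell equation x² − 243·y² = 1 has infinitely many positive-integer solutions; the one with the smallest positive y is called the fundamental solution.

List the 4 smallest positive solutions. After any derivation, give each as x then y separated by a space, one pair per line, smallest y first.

[15; 1,1,2,3,15,3,2,1,1,30] for √243; ℓ=10 ⇒ convergent index 9
a_0=15:  p_0=15·1+0=15,  q_0=15·0+1=1
a_1=1:  p_1=1·15+1=16,  q_1=1·1+0=1
a_2=1:  p_2=1·16+15=31,  q_2=1·1+1=2
…
a_7=2:  p_7=2·12424+4053=28901,  q_7=2·797+260=1854
a_8=1:  p_8=1·28901+12424=41325,  q_8=1·1854+797=2651
a_9=1:  p_9=1·41325+28901=70226,  q_9=1·2651+1854=4505
fundamental: x₁=70226, y₁=4505  (since 4931691076 − 243·20295025 = 1)
(70226+4505√243)^2 = 9863382151 + 632736260√243
(70226+4505√243)^3 = 1385331749802026 + 88869073185015√243
(70226+4505√243)^4 = 194572614913330773601 + 12481839066348990520√243

70226 4505
9863382151 632736260
1385331749802026 88869073185015
194572614913330773601 12481839066348990520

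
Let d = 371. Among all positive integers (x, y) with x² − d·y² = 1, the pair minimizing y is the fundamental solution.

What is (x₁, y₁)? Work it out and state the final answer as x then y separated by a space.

1695 88

d=371: √d = [19; 3,1,4,1,3,38] (ℓ=6, even), read p_5/q_5
a_0=19:  p_0=19·1+0=19,  q_0=19·0+1=1
a_1=3:  p_1=3·19+1=58,  q_1=3·1+0=3
a_2=1:  p_2=1·58+19=77,  q_2=1·3+1=4
…
a_4=1:  p_4=1·366+77=443,  q_4=1·19+4=23
a_5=3:  p_5=3·443+366=1695,  q_5=3·23+19=88
(x₁, y₁) = (1695, 88);  1695² − 371·88² = 1 ✓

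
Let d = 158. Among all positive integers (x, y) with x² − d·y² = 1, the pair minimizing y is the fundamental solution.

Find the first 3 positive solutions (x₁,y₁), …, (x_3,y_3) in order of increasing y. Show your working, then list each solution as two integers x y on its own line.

√158 → a₀=12, period (1,1,3,12,3,1,1,24); ℓ=8 even so k=7
a_0=12:  p_0=12·1+0=12,  q_0=12·0+1=1
a_1=1:  p_1=1·12+1=13,  q_1=1·1+0=1
a_2=1:  p_2=1·13+12=25,  q_2=1·1+1=2
a_3=3:  p_3=3·25+13=88,  q_3=3·2+1=7
a_4=12:  p_4=12·88+25=1081,  q_4=12·7+2=86
a_5=3:  p_5=3·1081+88=3331,  q_5=3·86+7=265
a_6=1:  p_6=1·3331+1081=4412,  q_6=1·265+86=351
a_7=1:  p_7=1·4412+3331=7743,  q_7=1·351+265=616
fundamental: x₁=7743, y₁=616  (since 59954049 − 158·379456 = 1)
(7743+616√158)^2 = 119908097 + 9539376√158
(7743+616√158)^3 = 1856896782399 + 147726776120√158

7743 616
119908097 9539376
1856896782399 147726776120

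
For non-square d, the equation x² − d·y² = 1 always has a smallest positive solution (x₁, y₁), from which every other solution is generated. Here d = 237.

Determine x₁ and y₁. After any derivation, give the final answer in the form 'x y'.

228151 14820

√237 → a₀=15, period (2,1,1,7,10,7,1,1,2,30); ℓ=10 even so k=9
k=0  a_k=15  p_k/q_k = 15/1
…
k=4  a_k=7  p_k/q_k = 585/38
k=5  a_k=10  p_k/q_k = 5927/385
…
k=7  a_k=1  p_k/q_k = 48001/3118
k=8  a_k=1  p_k/q_k = 90075/5851
k=9  a_k=2  p_k/q_k = 228151/14820
fundamental: x₁=228151, y₁=14820  (since 52052878801 − 237·219632400 = 1)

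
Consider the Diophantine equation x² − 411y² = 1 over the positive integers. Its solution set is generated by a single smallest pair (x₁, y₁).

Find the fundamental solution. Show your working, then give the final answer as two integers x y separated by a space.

[20; 3,1,1,1,19,1,1,1,3,40] for √411; ℓ=10 ⇒ convergent index 9
a_0=20:  p_0=20·1+0=20,  q_0=20·0+1=1
…
a_3=1:  p_3=1·81+61=142,  q_3=1·4+3=7
…
a_5=19:  p_5=19·223+142=4379,  q_5=19·11+7=216
a_6=1:  p_6=1·4379+223=4602,  q_6=1·216+11=227
a_7=1:  p_7=1·4602+4379=8981,  q_7=1·227+216=443
a_8=1:  p_8=1·8981+4602=13583,  q_8=1·443+227=670
a_9=3:  p_9=3·13583+8981=49730,  q_9=3·670+443=2453
(x₁, y₁) = (49730, 2453);  49730² − 411·2453² = 1 ✓

49730 2453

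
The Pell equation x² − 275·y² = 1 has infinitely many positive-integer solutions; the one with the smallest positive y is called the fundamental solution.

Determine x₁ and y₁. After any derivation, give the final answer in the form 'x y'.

199 12

√275 = [16; 1,1,2,1,1,32, …], period ℓ=6 (even) → k=5
a_0=16:  p_0=16·1+0=16,  q_0=16·0+1=1
…
a_2=1:  p_2=1·17+16=33,  q_2=1·1+1=2
…
a_4=1:  p_4=1·83+33=116,  q_4=1·5+2=7
a_5=1:  p_5=1·116+83=199,  q_5=1·7+5=12
(x₁, y₁) = (199, 12);  199² − 275·12² = 1 ✓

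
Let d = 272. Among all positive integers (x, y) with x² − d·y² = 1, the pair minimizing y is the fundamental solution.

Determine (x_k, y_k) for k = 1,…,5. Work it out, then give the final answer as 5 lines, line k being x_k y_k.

√272 = [16; 2,32, …], period ℓ=2 (even) → k=1
step 0: (16, 1)  from 16·(1,0) + (0,1)
step 1: (33, 2)  from 2·(16,1) + (1,0)
(x₁, y₁) = (33, 2);  33² − 272·2² = 1 ✓
(x_2, y_2) = (33·33 + 272·2·2, 33·2 + 2·33) = (2177, 132)
(x_3, y_3) = (33·2177 + 272·2·132, 33·132 + 2·2177) = (143649, 8710)
(x_4, y_4) = (33·143649 + 272·2·8710, 33·8710 + 2·143649) = (9478657, 574728)
(x_5, y_5) = (33·9478657 + 272·2·574728, 33·574728 + 2·9478657) = (625447713, 37923338)

33 2
2177 132
143649 8710
9478657 574728
625447713 37923338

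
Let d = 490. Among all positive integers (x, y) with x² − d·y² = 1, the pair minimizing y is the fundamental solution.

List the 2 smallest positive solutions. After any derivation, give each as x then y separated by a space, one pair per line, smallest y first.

1039681 46968
2161873163521 97663474416

√490 = [22; 7,2,1,4,4,4,1,2,7,44, …], period ℓ=10 (even) → k=9
i=0: a=22 ⇒ p=22, q=1
i=1: a=7 ⇒ p=155, q=7
…
i=7: a=1 ⇒ p=50315, q=2273
i=8: a=2 ⇒ p=141338, q=6385
i=9: a=7 ⇒ p=1039681, q=46968
(x₁, y₁) = (1039681, 46968);  1039681² − 490·46968² = 1 ✓
k=2:  x_2 = 1039681·1039681+490·46968·46968 = 2161873163521,  y_2 = 1039681·46968+46968·1039681 = 97663474416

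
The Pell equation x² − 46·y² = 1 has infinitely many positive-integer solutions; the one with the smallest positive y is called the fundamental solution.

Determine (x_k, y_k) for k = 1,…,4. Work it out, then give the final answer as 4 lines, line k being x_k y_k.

√46 → a₀=6, period (1,3,1,1,2,6,2,1,1,3,1,12); ℓ=12 even so k=11
step 0: (6, 1)  from 6·(1,0) + (0,1)
step 1: (7, 1)  from 1·(6,1) + (1,0)
…
step 3: (34, 5)  from 1·(27,4) + (7,1)
step 4: (61, 9)  from 1·(34,5) + (27,4)
…
step 6: (997, 147)  from 6·(156,23) + (61,9)
step 7: (2150, 317)  from 2·(997,147) + (156,23)
step 8: (3147, 464)  from 1·(2150,317) + (997,147)
…
step 10: (19038, 2807)  from 3·(5297,781) + (3147,464)
step 11: (24335, 3588)  from 1·(19038,2807) + (5297,781)
(x₁, y₁) = (24335, 3588);  24335² − 46·3588² = 1 ✓
n=2: (24335,3588)∘(24335,3588) = (24335·24335+46·3588·3588, 24335·3588+3588·24335) = (1184384449,174627960)
n=3: (1184384449,174627960)∘(24335,3588) = (24335·1184384449+46·3588·174627960, 24335·174627960+3588·1184384449) = (57643991108495,8499142809612)
n=4: (57643991108495,8499142809612)∘(24335,3588) = (24335·57643991108495+46·3588·8499142809612, 24335·8499142809612+3588·57643991108495) = (2805533046066067201,413653280369188080)

24335 3588
1184384449 174627960
57643991108495 8499142809612
2805533046066067201 413653280369188080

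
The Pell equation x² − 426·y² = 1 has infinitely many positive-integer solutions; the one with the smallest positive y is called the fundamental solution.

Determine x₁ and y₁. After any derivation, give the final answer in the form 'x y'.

88751 4300

√426 = [20; 1,1,1,3,2,6,2,3,1,1,1,40, …], period ℓ=12 (even) → k=11
a_0=20:  p_0=20·1+0=20,  q_0=20·0+1=1
a_1=1:  p_1=1·20+1=21,  q_1=1·1+0=1
a_2=1:  p_2=1·21+20=41,  q_2=1·1+1=2
a_3=1:  p_3=1·41+21=62,  q_3=1·2+1=3
a_4=3:  p_4=3·62+41=227,  q_4=3·3+2=11
a_5=2:  p_5=2·227+62=516,  q_5=2·11+3=25
…
a_7=2:  p_7=2·3323+516=7162,  q_7=2·161+25=347
a_8=3:  p_8=3·7162+3323=24809,  q_8=3·347+161=1202
a_9=1:  p_9=1·24809+7162=31971,  q_9=1·1202+347=1549
a_10=1:  p_10=1·31971+24809=56780,  q_10=1·1549+1202=2751
a_11=1:  p_11=1·56780+31971=88751,  q_11=1·2751+1549=4300
(x₁, y₁) = (88751, 4300);  88751² − 426·4300² = 1 ✓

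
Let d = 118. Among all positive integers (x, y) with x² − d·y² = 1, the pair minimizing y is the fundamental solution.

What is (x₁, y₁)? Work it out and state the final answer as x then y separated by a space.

d=118: √d = [10; 1,6,3,2,10,2,3,6,1,20] (ℓ=10, even), read p_9/q_9
step 0: (10, 1)  from 10·(1,0) + (0,1)
step 1: (11, 1)  from 1·(10,1) + (1,0)
step 2: (76, 7)  from 6·(11,1) + (10,1)
step 3: (239, 22)  from 3·(76,7) + (11,1)
…
step 8: (264802, 24377)  from 6·(42115,3877) + (12112,1115)
step 9: (306917, 28254)  from 1·(264802,24377) + (42115,3877)
fundamental: x₁=306917, y₁=28254  (since 94198044889 − 118·798288516 = 1)

306917 28254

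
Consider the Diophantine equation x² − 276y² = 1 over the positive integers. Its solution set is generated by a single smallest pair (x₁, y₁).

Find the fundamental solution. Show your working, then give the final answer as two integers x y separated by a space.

√276 = [16; 1,1,1,1,2,2,2,1,1,1,1,32, …], period ℓ=12 (even) → k=11
a_0=16:  p_0=16·1+0=16,  q_0=16·0+1=1
a_1=1:  p_1=1·16+1=17,  q_1=1·1+0=1
a_2=1:  p_2=1·17+16=33,  q_2=1·1+1=2
…
a_5=2:  p_5=2·83+50=216,  q_5=2·5+3=13
a_6=2:  p_6=2·216+83=515,  q_6=2·13+5=31
a_7=2:  p_7=2·515+216=1246,  q_7=2·31+13=75
a_8=1:  p_8=1·1246+515=1761,  q_8=1·75+31=106
a_9=1:  p_9=1·1761+1246=3007,  q_9=1·106+75=181
a_10=1:  p_10=1·3007+1761=4768,  q_10=1·181+106=287
a_11=1:  p_11=1·4768+3007=7775,  q_11=1·287+181=468
(x₁, y₁) = (7775, 468);  7775² − 276·468² = 1 ✓

7775 468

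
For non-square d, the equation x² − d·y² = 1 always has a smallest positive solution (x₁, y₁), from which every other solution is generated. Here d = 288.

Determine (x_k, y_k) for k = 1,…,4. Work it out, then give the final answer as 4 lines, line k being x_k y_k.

√288 → a₀=16, period (1,32); ℓ=2 even so k=1
i=0: a=16 ⇒ p=16, q=1
i=1: a=1 ⇒ p=17, q=1
(x₁, y₁) = (17, 1);  17² − 288·1² = 1 ✓
(x_2, y_2) = (17·17 + 288·1·1, 17·1 + 1·17) = (577, 34)
(x_3, y_3) = (17·577 + 288·1·34, 17·34 + 1·577) = (19601, 1155)
(x_4, y_4) = (17·19601 + 288·1·1155, 17·1155 + 1·19601) = (665857, 39236)

17 1
577 34
19601 1155
665857 39236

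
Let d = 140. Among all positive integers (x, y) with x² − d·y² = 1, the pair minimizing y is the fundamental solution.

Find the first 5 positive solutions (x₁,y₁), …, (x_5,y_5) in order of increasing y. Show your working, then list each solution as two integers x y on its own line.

√140 → a₀=11, period (1,4,1,22); ℓ=4 even so k=3
i=0: a=11 ⇒ p=11, q=1
…
i=2: a=4 ⇒ p=59, q=5
i=3: a=1 ⇒ p=71, q=6
→ (71, 6).  Check: 71²=5041, 140·6²=5040, difference 1.
k=2:  x_2 = 71·71+140·6·6 = 10081,  y_2 = 71·6+6·71 = 852
k=3:  x_3 = 71·10081+140·6·852 = 1431431,  y_3 = 71·852+6·10081 = 120978
k=4:  x_4 = 71·1431431+140·6·120978 = 203253121,  y_4 = 71·120978+6·1431431 = 17178024
k=5:  x_5 = 71·203253121+140·6·17178024 = 28860511751,  y_5 = 71·17178024+6·203253121 = 2439158430

71 6
10081 852
1431431 120978
203253121 17178024
28860511751 2439158430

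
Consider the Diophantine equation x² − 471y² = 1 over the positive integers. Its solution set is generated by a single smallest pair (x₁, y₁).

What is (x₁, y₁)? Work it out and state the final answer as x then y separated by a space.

√471 = [21; 1,2,2,1,3,…,2,1,42, …], period ℓ=14 (even) → k=13
k=0  a_k=21  p_k/q_k = 21/1
…
k=5  a_k=3  p_k/q_k = 803/37
k=6  a_k=4  p_k/q_k = 3429/158
k=7  a_k=14  p_k/q_k = 48809/2249
k=8  a_k=4  p_k/q_k = 198665/9154
…
k=10  a_k=1  p_k/q_k = 843469/38865
…
k=12  a_k=2  p_k/q_k = 5506953/253747
k=13  a_k=1  p_k/q_k = 7838695/361188
(x₁, y₁) = (7838695, 361188);  7838695² − 471·361188² = 1 ✓

7838695 361188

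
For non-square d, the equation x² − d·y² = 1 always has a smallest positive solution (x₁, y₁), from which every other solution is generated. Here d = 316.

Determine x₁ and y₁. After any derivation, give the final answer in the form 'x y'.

12799 720

√316 → a₀=17, period (1,3,2,8,2,3,1,34); ℓ=8 even so k=7
a_0=17:  p_0=17·1+0=17,  q_0=17·0+1=1
a_1=1:  p_1=1·17+1=18,  q_1=1·1+0=1
…
a_6=3:  p_6=3·2862+1351=9937,  q_6=3·161+76=559
a_7=1:  p_7=1·9937+2862=12799,  q_7=1·559+161=720
fundamental: x₁=12799, y₁=720  (since 163814401 − 316·518400 = 1)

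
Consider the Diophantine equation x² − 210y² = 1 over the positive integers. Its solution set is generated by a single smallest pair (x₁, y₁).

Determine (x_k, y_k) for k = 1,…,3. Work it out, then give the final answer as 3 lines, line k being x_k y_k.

29 2
1681 116
97469 6726

[14; 2,28] for √210; ℓ=2 ⇒ convergent index 1
i=0: a=14 ⇒ p=14, q=1
i=1: a=2 ⇒ p=29, q=2
→ (29, 2).  Check: 29²=841, 210·2²=840, difference 1.
k=2:  x_2 = 29·29+210·2·2 = 1681,  y_2 = 29·2+2·29 = 116
k=3:  x_3 = 29·1681+210·2·116 = 97469,  y_3 = 29·116+2·1681 = 6726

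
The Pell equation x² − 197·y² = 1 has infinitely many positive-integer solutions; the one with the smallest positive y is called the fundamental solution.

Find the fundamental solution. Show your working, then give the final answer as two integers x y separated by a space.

393 28

√197 → a₀=14, period (28); ℓ=1 odd so k=1
a_0=14:  p_0=14·1+0=14,  q_0=14·0+1=1
a_1=28:  p_1=28·14+1=393,  q_1=28·1+0=28
fundamental: x₁=393, y₁=28  (since 154449 − 197·784 = 1)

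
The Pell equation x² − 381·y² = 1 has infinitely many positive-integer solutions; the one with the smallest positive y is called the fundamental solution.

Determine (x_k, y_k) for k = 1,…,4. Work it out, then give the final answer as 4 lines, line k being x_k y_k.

√381 = [19; 1,1,12,1,1,38, …], period ℓ=6 (even) → k=5
k=0  a_k=19  p_k/q_k = 19/1
…
k=2  a_k=1  p_k/q_k = 39/2
…
k=4  a_k=1  p_k/q_k = 527/27
k=5  a_k=1  p_k/q_k = 1015/52
→ (1015, 52).  Check: 1015²=1030225, 381·52²=1030224, difference 1.
n=2: (1015,52)∘(1015,52) = (1015·1015+381·52·52, 1015·52+52·1015) = (2060449,105560)
n=3: (2060449,105560)∘(1015,52) = (1015·2060449+381·52·105560, 1015·105560+52·2060449) = (4182710455,214286748)
n=4: (4182710455,214286748)∘(1015,52) = (1015·4182710455+381·52·214286748, 1015·214286748+52·4182710455) = (8490900163201,435001992880)

1015 52
2060449 105560
4182710455 214286748
8490900163201 435001992880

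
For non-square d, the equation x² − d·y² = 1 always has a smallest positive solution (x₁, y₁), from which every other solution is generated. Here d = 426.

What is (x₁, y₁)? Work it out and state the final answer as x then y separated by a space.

88751 4300

√426 → a₀=20, period (1,1,1,3,2,6,2,3,1,1,1,40); ℓ=12 even so k=11
k=0  a_k=20  p_k/q_k = 20/1
…
k=2  a_k=1  p_k/q_k = 41/2
…
k=9  a_k=1  p_k/q_k = 31971/1549
k=10  a_k=1  p_k/q_k = 56780/2751
k=11  a_k=1  p_k/q_k = 88751/4300
(x₁, y₁) = (88751, 4300);  88751² − 426·4300² = 1 ✓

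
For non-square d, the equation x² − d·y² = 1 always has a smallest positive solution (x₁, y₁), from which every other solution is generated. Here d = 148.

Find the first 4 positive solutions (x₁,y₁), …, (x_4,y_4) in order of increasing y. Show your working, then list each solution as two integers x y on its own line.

73 6
10657 876
1555849 127890
227143297 18671064

d=148: √d = [12; 6,24] (ℓ=2, even), read p_1/q_1
k=0  a_k=12  p_k/q_k = 12/1
k=1  a_k=6  p_k/q_k = 73/6
→ (73, 6).  Check: 73²=5329, 148·6²=5328, difference 1.
n=2: (73,6)∘(73,6) = (73·73+148·6·6, 73·6+6·73) = (10657,876)
n=3: (10657,876)∘(73,6) = (73·10657+148·6·876, 73·876+6·10657) = (1555849,127890)
n=4: (1555849,127890)∘(73,6) = (73·1555849+148·6·127890, 73·127890+6·1555849) = (227143297,18671064)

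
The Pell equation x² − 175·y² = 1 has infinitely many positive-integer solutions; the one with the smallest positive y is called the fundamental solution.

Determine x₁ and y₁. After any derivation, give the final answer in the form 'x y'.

2024 153

√175 = [13; 4,2,1,2,4,26, …], period ℓ=6 (even) → k=5
a_0=13:  p_0=13·1+0=13,  q_0=13·0+1=1
a_1=4:  p_1=4·13+1=53,  q_1=4·1+0=4
…
a_3=1:  p_3=1·119+53=172,  q_3=1·9+4=13
a_4=2:  p_4=2·172+119=463,  q_4=2·13+9=35
a_5=4:  p_5=4·463+172=2024,  q_5=4·35+13=153
(x₁, y₁) = (2024, 153);  2024² − 175·153² = 1 ✓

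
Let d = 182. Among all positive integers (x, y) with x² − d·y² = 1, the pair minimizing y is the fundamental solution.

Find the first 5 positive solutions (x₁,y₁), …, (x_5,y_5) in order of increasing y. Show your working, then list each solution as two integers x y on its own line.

[13; 2,26] for √182; ℓ=2 ⇒ convergent index 1
k=0  a_k=13  p_k/q_k = 13/1
k=1  a_k=2  p_k/q_k = 27/2
fundamental: x₁=27, y₁=2  (since 729 − 182·4 = 1)
(x_2, y_2) = (27·27 + 182·2·2, 27·2 + 2·27) = (1457, 108)
(x_3, y_3) = (27·1457 + 182·2·108, 27·108 + 2·1457) = (78651, 5830)
(x_4, y_4) = (27·78651 + 182·2·5830, 27·5830 + 2·78651) = (4245697, 314712)
(x_5, y_5) = (27·4245697 + 182·2·314712, 27·314712 + 2·4245697) = (229188987, 16988618)

27 2
1457 108
78651 5830
4245697 314712
229188987 16988618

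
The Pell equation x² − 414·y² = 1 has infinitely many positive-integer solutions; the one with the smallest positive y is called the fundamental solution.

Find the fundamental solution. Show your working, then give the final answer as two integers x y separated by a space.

√414 = [20; 2,1,7,2,7,1,2,40, …], period ℓ=8 (even) → k=7
k=0  a_k=20  p_k/q_k = 20/1
k=1  a_k=2  p_k/q_k = 41/2
k=2  a_k=1  p_k/q_k = 61/3
k=3  a_k=7  p_k/q_k = 468/23
k=4  a_k=2  p_k/q_k = 997/49
k=5  a_k=7  p_k/q_k = 7447/366
k=6  a_k=1  p_k/q_k = 8444/415
k=7  a_k=2  p_k/q_k = 24335/1196
(x₁, y₁) = (24335, 1196);  24335² − 414·1196² = 1 ✓

24335 1196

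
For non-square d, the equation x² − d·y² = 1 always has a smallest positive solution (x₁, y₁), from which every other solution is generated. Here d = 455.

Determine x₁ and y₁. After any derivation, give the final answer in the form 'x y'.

64 3

d=455: √d = [21; 3,42] (ℓ=2, even), read p_1/q_1
a_0=21:  p_0=21·1+0=21,  q_0=21·0+1=1
a_1=3:  p_1=3·21+1=64,  q_1=3·1+0=3
fundamental: x₁=64, y₁=3  (since 4096 − 455·9 = 1)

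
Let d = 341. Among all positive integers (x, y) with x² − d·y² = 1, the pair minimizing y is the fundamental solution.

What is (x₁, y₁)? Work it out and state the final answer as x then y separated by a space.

10626551 575460

√341 → a₀=18, period (2,6,1,8,2,…,6,2,36); ℓ=14 even so k=13
a_0=18:  p_0=18·1+0=18,  q_0=18·0+1=1
…
a_7=2:  p_7=2·7645+5189=20479,  q_7=2·414+281=1109
…
a_9=2:  p_9=2·28124+20479=76727,  q_9=2·1523+1109=4155
…
a_11=1:  p_11=1·641940+76727=718667,  q_11=1·34763+4155=38918
a_12=6:  p_12=6·718667+641940=4953942,  q_12=6·38918+34763=268271
a_13=2:  p_13=2·4953942+718667=10626551,  q_13=2·268271+38918=575460
→ (10626551, 575460).  Check: 10626551²=112923586155601, 341·575460²=112923586155600, difference 1.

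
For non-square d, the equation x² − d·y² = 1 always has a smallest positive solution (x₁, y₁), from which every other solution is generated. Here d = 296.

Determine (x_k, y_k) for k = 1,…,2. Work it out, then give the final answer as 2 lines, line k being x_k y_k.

d=296: √d = [17; 4,1,7,1,4,34] (ℓ=6, even), read p_5/q_5
step 0: (17, 1)  from 17·(1,0) + (0,1)
…
step 4: (757, 44)  from 1·(671,39) + (86,5)
step 5: (3699, 215)  from 4·(757,44) + (671,39)
(x₁, y₁) = (3699, 215);  3699² − 296·215² = 1 ✓
(3699+215√296)^2 = 27365201 + 1590570√296

3699 215
27365201 1590570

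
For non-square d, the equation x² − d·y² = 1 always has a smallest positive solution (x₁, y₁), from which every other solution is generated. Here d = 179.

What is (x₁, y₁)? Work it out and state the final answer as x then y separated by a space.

d=179: √d = [13; 2,1,1,1,3,…,1,2,26] (ℓ=14, even), read p_13/q_13
i=0: a=13 ⇒ p=13, q=1
i=1: a=2 ⇒ p=27, q=2
…
i=3: a=1 ⇒ p=67, q=5
i=4: a=1 ⇒ p=107, q=8
i=5: a=3 ⇒ p=388, q=29
i=6: a=5 ⇒ p=2047, q=153
i=7: a=13 ⇒ p=26999, q=2018
i=8: a=5 ⇒ p=137042, q=10243
i=9: a=3 ⇒ p=438125, q=32747
i=10: a=1 ⇒ p=575167, q=42990
i=11: a=1 ⇒ p=1013292, q=75737
i=12: a=1 ⇒ p=1588459, q=118727
i=13: a=2 ⇒ p=4190210, q=313191
(x₁, y₁) = (4190210, 313191);  4190210² − 179·313191² = 1 ✓

4190210 313191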